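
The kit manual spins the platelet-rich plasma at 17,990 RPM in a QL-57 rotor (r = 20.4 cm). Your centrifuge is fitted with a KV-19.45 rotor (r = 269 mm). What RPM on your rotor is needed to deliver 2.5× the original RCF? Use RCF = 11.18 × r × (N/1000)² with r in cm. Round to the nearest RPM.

RCF_original = 11.18 × 20.4 × (17.99)² = 11.18 × 20.4 × 323.6401 ≈ 73,813.2 × g
Target RCF = 2.5 × 73,813.2 ≈ 184,533 × g
Your rotor: r = 269 mm = 26.9 cm
184,533 = 11.18 × 26.9 × (N/1000)²
(N/1000)² = 184,533 / 300.742 = 613.5924
N = 1000 × √613.5924 ≈ 24,770.8

24771 RPM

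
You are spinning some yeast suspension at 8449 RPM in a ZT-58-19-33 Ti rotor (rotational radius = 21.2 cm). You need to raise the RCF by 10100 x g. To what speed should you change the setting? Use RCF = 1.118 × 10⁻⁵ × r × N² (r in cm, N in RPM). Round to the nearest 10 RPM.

≈ 10680 RPM

Current RCF = 1.118 × 10⁻⁵ × 21.2 × (8449)² = 1.118 × 10⁻⁵ × 21.2 × 71,385,601 ≈ 16,919.5 × g
Target RCF = 16,919.5 + 10,100 = 27,019.5 × g
N² = 27,019.5 / (23.7016 × 10⁻⁵) = 113,998,633
N ≈ √113,998,633 ≈ 10,677.0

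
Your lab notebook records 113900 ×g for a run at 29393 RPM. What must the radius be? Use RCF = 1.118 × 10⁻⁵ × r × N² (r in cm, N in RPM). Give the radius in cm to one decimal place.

11.8 cm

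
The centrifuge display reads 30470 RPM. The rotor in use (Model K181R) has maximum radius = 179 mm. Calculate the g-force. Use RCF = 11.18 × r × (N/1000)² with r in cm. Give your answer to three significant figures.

≈ 186000 g

r = 179 mm = 17.9 cm
RCF = 11.18 × r × (N/1000)²
RCF = 11.18 × 17.9 × (30.47)² = 11.18 × 17.9 × 928.4209 ≈ 185,797.4 × g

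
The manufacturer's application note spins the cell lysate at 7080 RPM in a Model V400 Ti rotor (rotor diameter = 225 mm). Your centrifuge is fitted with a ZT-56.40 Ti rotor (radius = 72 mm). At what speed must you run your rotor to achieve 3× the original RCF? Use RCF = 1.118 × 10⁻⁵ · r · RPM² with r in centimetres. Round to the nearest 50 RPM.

15350 RPM

Original rotor: r = 225 mm / 2 = 112.5 mm = 11.25 cm
RCF_original = 1.118 × 10⁻⁵ × 11.25 × (7080)² = 1.118 × 10⁻⁵ × 11.25 × 50,126,400 ≈ 6,304.6 × g
Target RCF = 3 × 6,304.6 ≈ 18,913.8 × g
Your rotor: r = 72 mm = 7.2 cm
18,913.8 = 1.118 × 10⁻⁵ × 7.2 × N²
N² = 18,913.8 / (8.0496 × 10⁻⁵) = 234,965,713
N ≈ √234,965,713 ≈ 15,328.6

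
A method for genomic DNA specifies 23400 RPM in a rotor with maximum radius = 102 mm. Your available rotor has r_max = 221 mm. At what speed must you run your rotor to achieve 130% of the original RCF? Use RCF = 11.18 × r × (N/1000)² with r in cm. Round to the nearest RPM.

18126 RPM

Original rotor: r = 102 mm = 10.2 cm
RCF_original = 11.18 × 10.2 × (23.4)² = 11.18 × 10.2 × 547.56 ≈ 62,441.6 × g
Target RCF = 1.3 × 62,441.6 ≈ 81,174.1 × g
Your rotor: r = 221 mm = 22.1 cm
81,174.1 = 11.18 × 22.1 × (N/1000)²
(N/1000)² = 81,174.1 / 247.078 = 328.5363
N = 1000 × √328.5363 ≈ 18,125.6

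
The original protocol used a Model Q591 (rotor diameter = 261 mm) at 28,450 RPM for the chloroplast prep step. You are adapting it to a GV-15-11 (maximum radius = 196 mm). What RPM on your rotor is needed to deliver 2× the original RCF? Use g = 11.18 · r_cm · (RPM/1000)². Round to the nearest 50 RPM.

Original rotor: r = 261 mm / 2 = 130.5 mm = 13.05 cm
RCF = 11.18 × r × (N/1000)²
RCF_original = 11.18 × 13.05 × (28.45)² = 11.18 × 13.05 × 809.4025 ≈ 118,091 × g
Target RCF = 2 × 118,091 ≈ 236,182 × g
Your rotor: r = 196 mm = 19.6 cm
236,182 = 11.18 × 19.6 × (N/1000)²
(N/1000)² = 236,182 / 219.128 = 1077.827
N = 1000 × √1077.827 ≈ 32,830.3

32850 RPM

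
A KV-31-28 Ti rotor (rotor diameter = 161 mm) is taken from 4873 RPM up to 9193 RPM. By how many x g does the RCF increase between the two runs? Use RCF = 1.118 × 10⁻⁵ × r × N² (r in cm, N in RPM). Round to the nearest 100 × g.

5500 x g

r = 161 mm / 2 = 80.5 mm = 8.05 cm
RCF₁ = 1.118 × 10⁻⁵ × 8.05 × (4873)² = 1.118 × 10⁻⁵ × 8.05 × 23,746,129 ≈ 2,137.1 × g
RCF₂ = 1.118 × 10⁻⁵ × 8.05 × (9193)² = 1.118 × 10⁻⁵ × 8.05 × 84,511,249 ≈ 7,605.9 × g
Increase = 7,605.9 − 2,137.1 = 5,468.8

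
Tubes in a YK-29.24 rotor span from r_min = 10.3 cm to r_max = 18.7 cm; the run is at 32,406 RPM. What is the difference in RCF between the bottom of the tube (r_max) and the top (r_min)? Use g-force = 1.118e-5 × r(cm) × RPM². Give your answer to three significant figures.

ΔRCF = 1.118 × 10⁻⁵ × (r_max − r_min) × N² = 1.118 × 10⁻⁵ × 8.4 × 1,050,148,836 ≈ 98,621.6

≈ 98600 × g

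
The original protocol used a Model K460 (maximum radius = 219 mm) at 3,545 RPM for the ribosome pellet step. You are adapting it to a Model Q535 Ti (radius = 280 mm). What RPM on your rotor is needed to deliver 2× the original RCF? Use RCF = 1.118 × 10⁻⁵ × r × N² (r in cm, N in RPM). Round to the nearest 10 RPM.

Original rotor: r = 219 mm = 21.9 cm
RCF = 1.118 × 10⁻⁵ × r × N²
RCF_original = 1.118 × 10⁻⁵ × 21.9 × (3545)² = 1.118 × 10⁻⁵ × 21.9 × 12,567,025 ≈ 3,076.9 × g
Target RCF = 2 × 3,076.9 ≈ 6,153.8 × g
Your rotor: r = 280 mm = 28.0 cm
6,153.8 = 1.118 × 10⁻⁵ × 28 × N²
N² = 6,153.8 / (31.304 × 10⁻⁵) = 19,658,191
N ≈ √19,658,191 ≈ 4,433.8

4430 RPM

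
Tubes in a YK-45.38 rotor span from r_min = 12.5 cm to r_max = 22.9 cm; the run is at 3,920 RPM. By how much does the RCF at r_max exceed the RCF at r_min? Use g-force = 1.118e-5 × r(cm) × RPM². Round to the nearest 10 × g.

ΔRCF ≈ 1790 x g

ΔRCF = 1.118 × 10⁻⁵ × (r_max − r_min) × N² = 1.118 × 10⁻⁵ × 10.4 × 15,366,400 ≈ 1,786.7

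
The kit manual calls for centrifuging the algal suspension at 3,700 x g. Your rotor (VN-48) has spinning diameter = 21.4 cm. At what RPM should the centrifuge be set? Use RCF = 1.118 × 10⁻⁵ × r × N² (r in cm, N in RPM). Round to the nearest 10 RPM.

≈ 5560 RPM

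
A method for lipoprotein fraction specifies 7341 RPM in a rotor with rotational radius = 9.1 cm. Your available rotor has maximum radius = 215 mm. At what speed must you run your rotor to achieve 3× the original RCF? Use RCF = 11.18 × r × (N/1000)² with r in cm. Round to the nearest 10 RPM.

≈ 8270 RPM

RCF_original = 11.18 × 9.1 × (7.341)² = 11.18 × 9.1 × 53.890281 ≈ 5,482.7 × g
Target RCF = 3 × 5,482.7 ≈ 16,448.1 × g
Your rotor: r = 215 mm = 21.5 cm
16,448.1 = 11.18 × 21.5 × (N/1000)²
(N/1000)² = 16,448.1 / 240.37 = 68.42826
N = 1000 × √68.42826 ≈ 8,272.1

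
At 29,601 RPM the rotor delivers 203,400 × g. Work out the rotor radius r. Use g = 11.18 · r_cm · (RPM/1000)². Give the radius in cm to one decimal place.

≈ 20.8 cm

RCF = 11.18 × r × (N/1000)²
203400 = 11.18 × r × (29.601)²
r = 203400 / (11.18 × 876.219201) = 203400 / 9796.131 ≈ 20.763 cm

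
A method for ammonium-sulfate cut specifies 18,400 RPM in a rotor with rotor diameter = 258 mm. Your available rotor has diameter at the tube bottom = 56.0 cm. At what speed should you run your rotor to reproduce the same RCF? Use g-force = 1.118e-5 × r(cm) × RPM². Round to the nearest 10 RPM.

12490 RPM

Original rotor: r = 258 mm / 2 = 129 mm = 12.9 cm
RCF_original = 1.118 × 10⁻⁵ × 12.9 × (18400)² = 1.118 × 10⁻⁵ × 12.9 × 338,560,000 ≈ 48,827.8 × g
Your rotor: r = 56.0 / 2 = 28 cm
48,827.8 = 1.118 × 10⁻⁵ × 28 × N²
N² = 48,827.8 / (31.304 × 10⁻⁵) = 155,979,428
N ≈ √155,979,428 ≈ 12,489.2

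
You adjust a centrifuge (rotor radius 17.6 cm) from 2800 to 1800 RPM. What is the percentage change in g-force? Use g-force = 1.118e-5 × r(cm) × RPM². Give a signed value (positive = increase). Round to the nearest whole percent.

RCF ∝ N², so the ratio is (1800/2800)² = (0.642857)² = 0.4133.
Change = 0.4133 − 1 = -0.5867 → -58.7%.

-59%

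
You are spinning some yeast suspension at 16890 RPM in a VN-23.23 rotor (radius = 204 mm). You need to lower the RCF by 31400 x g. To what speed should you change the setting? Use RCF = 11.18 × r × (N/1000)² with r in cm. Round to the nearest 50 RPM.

r = 204 mm = 20.4 cm
Current RCF = 11.18 × 20.4 × (16.89)² = 11.18 × 20.4 × 285.2721 ≈ 65,062.6 × g
Target RCF = 65,062.6 − 31,400 = 33,662.6 × g
(N/1000)² = 33,662.6 / 228.072 = 147.5964
N = 1000 × √147.5964 ≈ 12,148.9

12150 RPM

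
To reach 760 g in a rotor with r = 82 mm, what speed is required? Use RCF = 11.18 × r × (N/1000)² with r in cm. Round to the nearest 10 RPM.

N ≈ 2880 RPM

r = 82 mm = 8.2 cm
760 = 11.18 × 8.2 × (N/1000)²
(N/1000)² = 760 / 91.676 = 8.290065
N = 1000 × √8.290065 ≈ 2,879.2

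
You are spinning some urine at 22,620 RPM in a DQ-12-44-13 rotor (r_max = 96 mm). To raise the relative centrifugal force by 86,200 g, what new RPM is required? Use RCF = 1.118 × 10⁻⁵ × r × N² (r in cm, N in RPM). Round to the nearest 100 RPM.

r = 96 mm = 9.6 cm
Current RCF = 1.118 × 10⁻⁵ × 9.6 × (22620)² = 1.118 × 10⁻⁵ × 9.6 × 511,664,400 ≈ 54,915.9 × g
Target RCF = 54,915.9 + 86,200 = 141,115.9 × g
N² = 141,115.9 / (10.7328 × 10⁻⁵) = 1,314,809,742
N ≈ √1,314,809,742 ≈ 36,260.3

≈ 36300 RPM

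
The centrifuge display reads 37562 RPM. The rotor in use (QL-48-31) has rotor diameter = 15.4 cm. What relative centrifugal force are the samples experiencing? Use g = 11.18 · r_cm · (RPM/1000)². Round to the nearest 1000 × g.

RCF ≈ 121000 g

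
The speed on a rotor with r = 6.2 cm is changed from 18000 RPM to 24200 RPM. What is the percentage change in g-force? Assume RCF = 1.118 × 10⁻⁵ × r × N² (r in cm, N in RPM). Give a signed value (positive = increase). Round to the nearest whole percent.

+81%

RCF ∝ N², so the ratio is (24200/18000)² = (1.344444)² = 1.8075.
Change = 1.8075 − 1 = +0.8075 → +80.8%.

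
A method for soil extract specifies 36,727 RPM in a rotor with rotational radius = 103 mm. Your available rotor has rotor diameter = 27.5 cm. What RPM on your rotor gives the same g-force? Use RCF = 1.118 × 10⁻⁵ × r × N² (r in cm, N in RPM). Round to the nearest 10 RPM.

Original rotor: r = 103 mm = 10.3 cm
RCF_original = 1.118 × 10⁻⁵ × 10.3 × (36727)² = 1.118 × 10⁻⁵ × 10.3 × 1,348,872,529 ≈ 155,328.1 × g
Your rotor: r = 27.5 / 2 = 13.75 cm
155,328.1 = 1.118 × 10⁻⁵ × 13.75 × N²
N² = 155,328.1 / (15.3725 × 10⁻⁵) = 1,010,428,362
N ≈ √1,010,428,362 ≈ 31,787.2

≈ 31790 RPM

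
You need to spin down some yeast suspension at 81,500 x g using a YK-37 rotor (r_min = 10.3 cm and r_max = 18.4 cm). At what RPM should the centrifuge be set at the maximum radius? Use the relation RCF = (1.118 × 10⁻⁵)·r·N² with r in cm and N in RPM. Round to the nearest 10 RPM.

19900 RPM

Use r_max = 18.4 cm.
RCF = 1.118 × 10⁻⁵ × r × N²
81,500 = 1.118 × 10⁻⁵ × 18.4 × N²
N² = 81,500 / (20.5712 × 10⁻⁵) = 396,184,958
N ≈ √396,184,958 ≈ 19,904.4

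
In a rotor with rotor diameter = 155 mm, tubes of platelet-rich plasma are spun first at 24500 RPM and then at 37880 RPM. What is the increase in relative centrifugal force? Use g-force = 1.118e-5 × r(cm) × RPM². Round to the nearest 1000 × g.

r = 155 mm / 2 = 77.5 mm = 7.75 cm
RCF₁ = 1.118 × 10⁻⁵ × 7.75 × (24500)² = 1.118 × 10⁻⁵ × 7.75 × 600,250,000 ≈ 52,008.7 × g
RCF₂ = 1.118 × 10⁻⁵ × 7.75 × (37880)² = 1.118 × 10⁻⁵ × 7.75 × 1,434,894,400 ≈ 124,326.4 × g
Increase = 124,326.4 − 52,008.7 = 72,317.7

72000 ×g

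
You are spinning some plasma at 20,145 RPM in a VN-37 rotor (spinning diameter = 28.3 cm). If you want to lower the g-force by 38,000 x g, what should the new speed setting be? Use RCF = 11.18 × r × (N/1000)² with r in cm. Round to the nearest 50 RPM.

r = 28.3 / 2 = 14.15 cm
Current RCF = 11.18 × 14.15 × (20.145)² = 11.18 × 14.15 × 405.821025 ≈ 64,199.7 × g
Target RCF = 64,199.7 − 38,000 = 26,199.7 × g
(N/1000)² = 26,199.7 / 158.197 = 165.6144
N = 1000 × √165.6144 ≈ 12,869.1

≈ 12850 RPM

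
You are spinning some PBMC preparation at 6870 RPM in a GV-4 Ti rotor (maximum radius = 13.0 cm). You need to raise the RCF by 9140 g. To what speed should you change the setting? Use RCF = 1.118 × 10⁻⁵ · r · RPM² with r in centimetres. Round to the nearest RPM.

Current RCF = 1.118 × 10⁻⁵ × 13 × (6870)² = 1.118 × 10⁻⁵ × 13 × 47,196,900 ≈ 6,859.6 × g
Target RCF = 6,859.6 + 9,140 = 15,999.6 × g
N² = 15,999.6 / (14.534 × 10⁻⁵) = 110,083,941
N ≈ √110,083,941 ≈ 10,492.1

≈ 10492 RPM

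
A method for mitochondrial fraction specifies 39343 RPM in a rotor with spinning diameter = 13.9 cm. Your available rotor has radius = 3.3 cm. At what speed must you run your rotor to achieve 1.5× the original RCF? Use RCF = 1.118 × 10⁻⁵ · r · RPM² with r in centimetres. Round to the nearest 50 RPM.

69950 RPM

Original rotor: r = 13.9 / 2 = 6.95 cm
RCF = 1.118 × 10⁻⁵ × r × N²
RCF_original = 1.118 × 10⁻⁵ × 6.95 × (39343)² = 1.118 × 10⁻⁵ × 6.95 × 1,547,871,649 ≈ 120,271.2 × g
Target RCF = 1.5 × 120,271.2 ≈ 180,406.8 × g
180,406.8 = 1.118 × 10⁻⁵ × 3.3 × N²
N² = 180,406.8 / (3.6894 × 10⁻⁵) = 4,889,868,271
N ≈ √4,889,868,271 ≈ 69,927.6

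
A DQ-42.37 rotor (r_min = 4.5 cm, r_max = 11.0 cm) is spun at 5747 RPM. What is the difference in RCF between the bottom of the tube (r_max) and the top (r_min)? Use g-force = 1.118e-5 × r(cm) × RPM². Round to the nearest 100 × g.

ΔRCF ≈ 2400 ×g

RCF_max = 1.118 × 10⁻⁵ × 11 × (5747)² = 1.118 × 10⁻⁵ × 11 × 33,028,009 ≈ 4,061.8 × g
RCF_min = 1.118 × 10⁻⁵ × 4.5 × (5747)² = 1.118 × 10⁻⁵ × 4.5 × 33,028,009 ≈ 1,661.6 × g
ΔRCF = 4,061.8 − 1,661.6 = 2,400.2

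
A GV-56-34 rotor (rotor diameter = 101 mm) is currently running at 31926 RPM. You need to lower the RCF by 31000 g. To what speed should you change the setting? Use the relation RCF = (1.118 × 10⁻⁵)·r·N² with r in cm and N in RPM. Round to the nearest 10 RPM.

r = 101 mm / 2 = 50.5 mm = 5.05 cm
Current RCF = 1.118 × 10⁻⁵ × 5.05 × (31926)² = 1.118 × 10⁻⁵ × 5.05 × 1,019,269,476 ≈ 57,546.9 × g
Target RCF = 57,546.9 − 31,000 = 26,546.9 × g
N² = 26,546.9 / (5.6459 × 10⁻⁵) = 470,197,843
N ≈ √470,197,843 ≈ 21,684.0

N₂ ≈ 21680 RPM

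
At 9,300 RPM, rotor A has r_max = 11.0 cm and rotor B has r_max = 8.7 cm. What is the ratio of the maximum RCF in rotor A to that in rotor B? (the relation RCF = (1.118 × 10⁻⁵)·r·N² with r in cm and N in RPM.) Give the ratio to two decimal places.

At fixed N, RCF ∝ r, so RCF_A/RCF_B = r_A/r_B = 11.0 / 8.7 = 1.2644.

1.26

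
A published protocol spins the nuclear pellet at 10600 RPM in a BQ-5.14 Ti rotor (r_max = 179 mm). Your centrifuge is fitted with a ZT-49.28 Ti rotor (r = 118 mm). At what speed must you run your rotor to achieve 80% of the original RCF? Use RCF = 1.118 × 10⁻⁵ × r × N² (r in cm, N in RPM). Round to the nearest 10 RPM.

11680 RPM

Original rotor: r = 179 mm = 17.9 cm
RCF_original = 1.118 × 10⁻⁵ × 17.9 × (10600)² = 1.118 × 10⁻⁵ × 17.9 × 112,360,000 ≈ 22,485.7 × g
Target RCF = 0.8 × 22,485.7 ≈ 17,988.6 × g
Your rotor: r = 118 mm = 11.8 cm
17,988.6 = 1.118 × 10⁻⁵ × 11.8 × N²
N² = 17,988.6 / (13.1924 × 10⁻⁵) = 136,355,781
N ≈ √136,355,781 ≈ 11,677.1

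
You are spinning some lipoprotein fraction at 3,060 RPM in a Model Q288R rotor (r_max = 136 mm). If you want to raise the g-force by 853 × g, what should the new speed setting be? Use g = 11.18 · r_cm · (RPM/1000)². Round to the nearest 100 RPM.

r = 136 mm = 13.6 cm
Current RCF = 11.18 × 13.6 × (3.06)² = 11.18 × 13.6 × 9.3636 ≈ 1,423.7 × g
Target RCF = 1,423.7 + 853 = 2,276.7 × g
(N/1000)² = 2,276.7 / 152.048 = 14.97356
N = 1000 × √14.97356 ≈ 3,869.6

≈ 3900 RPM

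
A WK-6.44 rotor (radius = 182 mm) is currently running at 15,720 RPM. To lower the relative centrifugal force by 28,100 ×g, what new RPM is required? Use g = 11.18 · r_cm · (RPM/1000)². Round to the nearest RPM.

r = 182 mm = 18.2 cm
Current RCF = 11.18 × 18.2 × (15.72)² = 11.18 × 18.2 × 247.1184 ≈ 50,282.7 × g
Target RCF = 50,282.7 − 28,100 = 22,182.7 × g
(N/1000)² = 22,182.7 / 203.476 = 109.0188
N = 1000 × √109.0188 ≈ 10,441.2

≈ 10441 RPM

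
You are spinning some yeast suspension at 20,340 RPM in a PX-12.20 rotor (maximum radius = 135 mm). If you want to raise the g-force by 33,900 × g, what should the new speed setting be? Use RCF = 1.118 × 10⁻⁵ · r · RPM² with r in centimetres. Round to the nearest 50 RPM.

≈ 25250 RPM

r = 135 mm = 13.5 cm
Current RCF = 1.118 × 10⁻⁵ × 13.5 × (20340)² = 1.118 × 10⁻⁵ × 13.5 × 413,715,600 ≈ 62,442.1 × g
Target RCF = 62,442.1 + 33,900 = 96,342.1 × g
N² = 96,342.1 / (15.093 × 10⁻⁵) = 638,323,064
N ≈ √638,323,064 ≈ 25,265.1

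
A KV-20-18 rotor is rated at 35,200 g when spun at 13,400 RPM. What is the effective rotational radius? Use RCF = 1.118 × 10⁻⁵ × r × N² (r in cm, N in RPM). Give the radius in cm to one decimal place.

35200 = 1.118 × 10⁻⁵ × r × (13400)²
r = 35200 / (1.118 × 10⁻⁵ × 179,560,000) = 35200 / 2007.481 ≈ 17.534 cm

≈ 17.5 cm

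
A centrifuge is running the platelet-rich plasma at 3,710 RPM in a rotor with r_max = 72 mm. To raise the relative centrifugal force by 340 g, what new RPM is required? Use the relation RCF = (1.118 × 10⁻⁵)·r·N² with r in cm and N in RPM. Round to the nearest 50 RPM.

r = 72 mm = 7.2 cm
Current RCF = 1.118 × 10⁻⁵ × 7.2 × (3710)² = 1.118 × 10⁻⁵ × 7.2 × 13,764,100 ≈ 1,108 × g
Target RCF = 1,108 + 340 = 1,448 × g
N² = 1,448 / (8.0496 × 10⁻⁵) = 17,988,471
N ≈ √17,988,471 ≈ 4,241.3

4250 RPM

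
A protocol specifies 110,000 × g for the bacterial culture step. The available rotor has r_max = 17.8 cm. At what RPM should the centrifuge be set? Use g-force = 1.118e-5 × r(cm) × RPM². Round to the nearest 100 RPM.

N ≈ 23500 RPM

RCF = 1.118 × 10⁻⁵ × r × N²
110,000 = 1.118 × 10⁻⁵ × 17.8 × N²
N² = 110,000 / (19.9004 × 10⁻⁵) = 552,752,708
N ≈ √552,752,708 ≈ 23,510.7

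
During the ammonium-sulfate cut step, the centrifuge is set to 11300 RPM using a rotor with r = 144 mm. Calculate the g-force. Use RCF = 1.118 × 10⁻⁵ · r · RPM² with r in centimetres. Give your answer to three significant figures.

≈ 20600 x g

r = 144 mm = 14.4 cm
RCF = 1.118 × 10⁻⁵ × 14.4 × (11300)² = 1.118 × 10⁻⁵ × 14.4 × 127,690,000 ≈ 20,557.1 × g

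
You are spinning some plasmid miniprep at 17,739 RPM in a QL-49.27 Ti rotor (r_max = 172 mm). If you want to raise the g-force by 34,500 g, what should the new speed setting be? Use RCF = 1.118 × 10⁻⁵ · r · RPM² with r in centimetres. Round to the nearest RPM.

r = 172 mm = 17.2 cm
Current RCF = 1.118 × 10⁻⁵ × 17.2 × (17739)² = 1.118 × 10⁻⁵ × 17.2 × 314,672,121 ≈ 60,510.2 × g
Target RCF = 60,510.2 + 34,500 = 95,010.2 × g
N² = 95,010.2 / (19.2296 × 10⁻⁵) = 494,083,080
N ≈ √494,083,080 ≈ 22,228.0

22228 RPM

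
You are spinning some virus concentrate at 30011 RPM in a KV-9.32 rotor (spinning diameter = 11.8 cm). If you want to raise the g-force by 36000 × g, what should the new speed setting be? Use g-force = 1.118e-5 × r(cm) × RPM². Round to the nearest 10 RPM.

N₂ ≈ 38030 RPM

r = 11.8 / 2 = 5.9 cm
Current RCF = 1.118 × 10⁻⁵ × 5.9 × (30011)² = 1.118 × 10⁻⁵ × 5.9 × 900,660,121 ≈ 59,409.3 × g
Target RCF = 59,409.3 + 36,000 = 95,409.3 × g
N² = 95,409.3 / (6.5962 × 10⁻⁵) = 1,446,428,247
N ≈ √1,446,428,247 ≈ 38,031.9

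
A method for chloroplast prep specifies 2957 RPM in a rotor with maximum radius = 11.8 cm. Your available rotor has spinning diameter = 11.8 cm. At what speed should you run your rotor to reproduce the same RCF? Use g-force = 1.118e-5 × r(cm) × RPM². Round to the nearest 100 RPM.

≈ 4200 RPM

RCF = 1.118 × 10⁻⁵ × r × N²
RCF_original = 1.118 × 10⁻⁵ × 11.8 × (2957)² = 1.118 × 10⁻⁵ × 11.8 × 8,743,849 ≈ 1,153.5 × g
Your rotor: r = 11.8 / 2 = 5.9 cm
1,153.5 = 1.118 × 10⁻⁵ × 5.9 × N²
N² = 1,153.5 / (6.5962 × 10⁻⁵) = 17,487,341
N ≈ √17,487,341 ≈ 4,181.8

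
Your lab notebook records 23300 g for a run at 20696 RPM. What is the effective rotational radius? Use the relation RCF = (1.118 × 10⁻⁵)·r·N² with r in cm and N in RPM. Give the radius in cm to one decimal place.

r ≈ 4.9 cm

23300 = 1.118 × 10⁻⁵ × r × (20696)²
r = 23300 / (1.118 × 10⁻⁵ × 428,324,416) = 23300 / 4788.667 ≈ 4.866 cm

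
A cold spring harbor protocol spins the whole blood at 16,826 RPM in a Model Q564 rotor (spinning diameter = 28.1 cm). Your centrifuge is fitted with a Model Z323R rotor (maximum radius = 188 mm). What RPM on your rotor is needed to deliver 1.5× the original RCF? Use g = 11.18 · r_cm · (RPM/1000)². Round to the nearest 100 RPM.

≈ 17800 RPM

Original rotor: r = 28.1 / 2 = 14.05 cm
RCF_original = 11.18 × 14.05 × (16.826)² = 11.18 × 14.05 × 283.114276 ≈ 44,471.3 × g
Target RCF = 1.5 × 44,471.3 ≈ 66,707 × g
Your rotor: r = 188 mm = 18.8 cm
66,707 = 11.18 × 18.8 × (N/1000)²
(N/1000)² = 66,707 / 210.184 = 317.3743
N = 1000 × √317.3743 ≈ 17,815.0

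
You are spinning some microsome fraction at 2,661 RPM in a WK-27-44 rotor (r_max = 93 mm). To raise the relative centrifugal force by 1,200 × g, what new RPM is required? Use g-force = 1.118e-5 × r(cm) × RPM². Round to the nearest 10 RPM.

N₂ ≈ 4320 RPM

r = 93 mm = 9.3 cm
Current RCF = 1.118 × 10⁻⁵ × 9.3 × (2661)² = 1.118 × 10⁻⁵ × 9.3 × 7,080,921 ≈ 736.2 × g
Target RCF = 736.2 + 1,200 = 1,936.2 × g
N² = 1,936.2 / (10.3974 × 10⁻⁵) = 18,621,963
N ≈ √18,621,963 ≈ 4,315.3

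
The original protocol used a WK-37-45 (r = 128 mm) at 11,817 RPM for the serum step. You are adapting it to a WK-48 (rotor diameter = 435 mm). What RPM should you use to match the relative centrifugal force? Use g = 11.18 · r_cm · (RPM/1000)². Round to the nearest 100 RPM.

Original rotor: r = 128 mm = 12.8 cm
RCF_original = 11.18 × 12.8 × (11.817)² = 11.18 × 12.8 × 139.641489 ≈ 19,983.3 × g
Your rotor: r = 435 mm / 2 = 217.5 mm = 21.75 cm
19,983.3 = 11.18 × 21.75 × (N/1000)²
(N/1000)² = 19,983.3 / 243.165 = 82.18
N = 1000 × √82.18 ≈ 9,065.3

≈ 9100 RPM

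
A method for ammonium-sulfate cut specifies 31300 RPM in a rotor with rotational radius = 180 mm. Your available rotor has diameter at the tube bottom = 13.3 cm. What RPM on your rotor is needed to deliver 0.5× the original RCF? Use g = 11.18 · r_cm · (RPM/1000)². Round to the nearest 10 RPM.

Original rotor: r = 180 mm = 18.0 cm
RCF_original = 11.18 × 18 × (31.3)² = 11.18 × 18 × 979.69 ≈ 197,152.8 × g
Target RCF = 0.5 × 197,152.8 ≈ 98,576.4 × g
Your rotor: r = 13.3 / 2 = 6.65 cm
98,576.4 = 11.18 × 6.65 × (N/1000)²
(N/1000)² = 98,576.4 / 74.347 = 1325.896
N = 1000 × √1325.896 ≈ 36,412.9

36410 RPM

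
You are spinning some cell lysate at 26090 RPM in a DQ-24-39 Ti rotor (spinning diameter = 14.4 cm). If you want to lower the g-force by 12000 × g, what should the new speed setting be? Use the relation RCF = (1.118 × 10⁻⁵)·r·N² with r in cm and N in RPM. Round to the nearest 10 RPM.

N₂ ≈ 23060 RPM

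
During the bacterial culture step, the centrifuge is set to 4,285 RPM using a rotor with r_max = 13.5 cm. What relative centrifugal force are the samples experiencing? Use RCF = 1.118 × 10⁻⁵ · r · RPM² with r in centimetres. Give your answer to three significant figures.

RCF ≈ 2770 × g

RCF = 1.118 × 10⁻⁵ × r × N²
RCF = 1.118 × 10⁻⁵ × 13.5 × (4285)² = 1.118 × 10⁻⁵ × 13.5 × 18,361,225 ≈ 2,771.3 × g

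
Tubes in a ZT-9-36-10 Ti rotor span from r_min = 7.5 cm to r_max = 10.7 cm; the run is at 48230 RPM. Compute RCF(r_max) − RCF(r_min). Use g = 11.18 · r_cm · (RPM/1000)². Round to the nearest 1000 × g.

RCF_max = 11.18 × 10.7 × (48.23)² = 11.18 × 10.7 × 2,326.1329 ≈ 278,266 × g
RCF_min = 11.18 × 7.5 × (48.23)² = 11.18 × 7.5 × 2,326.1329 ≈ 195,046.2 × g
ΔRCF = 278,266 − 195,046.2 = 83,219.8

ΔRCF ≈ 83000 × g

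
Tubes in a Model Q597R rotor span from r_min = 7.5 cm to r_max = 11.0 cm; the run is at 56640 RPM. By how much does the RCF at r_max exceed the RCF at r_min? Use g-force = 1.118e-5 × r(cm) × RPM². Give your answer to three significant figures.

ΔRCF = 1.118 × 10⁻⁵ × (r_max − r_min) × N² = 1.118 × 10⁻⁵ × 3.5 × 3,208,089,600 ≈ 125,532.5

ΔRCF ≈ 126000 g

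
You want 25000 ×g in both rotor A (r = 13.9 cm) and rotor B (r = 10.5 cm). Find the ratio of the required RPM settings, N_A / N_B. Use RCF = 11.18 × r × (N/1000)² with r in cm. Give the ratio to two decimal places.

At fixed RCF, N ∝ 1/√r, so N_A/N_B = √(r_B/r_A) = √(10.5/13.9) = √0.755396 = 0.8691.

0.87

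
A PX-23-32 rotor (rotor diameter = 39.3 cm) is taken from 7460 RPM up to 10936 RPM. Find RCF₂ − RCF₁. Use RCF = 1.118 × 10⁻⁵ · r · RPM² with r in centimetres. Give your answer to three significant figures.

≈ 14000 x g

r = 39.3 / 2 = 19.65 cm
RCF₁ = 1.118 × 10⁻⁵ × 19.65 × (7460)² = 1.118 × 10⁻⁵ × 19.65 × 55,651,600 ≈ 12,225.9 × g
RCF₂ = 1.118 × 10⁻⁵ × 19.65 × (10936)² = 1.118 × 10⁻⁵ × 19.65 × 119,596,096 ≈ 26,273.7 × g
Increase = 26,273.7 − 12,225.9 = 14,047.8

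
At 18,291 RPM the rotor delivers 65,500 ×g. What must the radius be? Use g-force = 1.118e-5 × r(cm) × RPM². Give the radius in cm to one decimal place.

RCF = 1.118 × 10⁻⁵ × r × N²
65500 = 1.118 × 10⁻⁵ × r × (18291)²
r = 65500 / (1.118 × 10⁻⁵ × 334,560,681) = 65500 / 3740.388 ≈ 17.512 cm

r ≈ 17.5 cm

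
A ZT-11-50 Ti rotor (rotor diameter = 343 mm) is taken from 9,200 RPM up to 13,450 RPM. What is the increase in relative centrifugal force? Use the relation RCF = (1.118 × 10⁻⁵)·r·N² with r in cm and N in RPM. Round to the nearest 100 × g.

r = 343 mm / 2 = 171.5 mm = 17.15 cm
RCF₁ = 1.118 × 10⁻⁵ × 17.15 × (9200)² = 1.118 × 10⁻⁵ × 17.15 × 84,640,000 ≈ 16,228.6 × g
RCF₂ = 1.118 × 10⁻⁵ × 17.15 × (13450)² = 1.118 × 10⁻⁵ × 17.15 × 180,902,500 ≈ 34,685.7 × g
Increase = 34,685.7 − 16,228.6 = 18,457.1

≈ 18500 g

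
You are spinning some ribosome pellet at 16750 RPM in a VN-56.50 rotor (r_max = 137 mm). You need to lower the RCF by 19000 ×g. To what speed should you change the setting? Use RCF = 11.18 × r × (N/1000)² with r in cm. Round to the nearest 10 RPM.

12510 RPM

r = 137 mm = 13.7 cm
Current RCF = 11.18 × 13.7 × (16.75)² = 11.18 × 13.7 × 280.5625 ≈ 42,972.6 × g
Target RCF = 42,972.6 − 19,000 = 23,972.6 × g
(N/1000)² = 23,972.6 / 153.166 = 156.5138
N = 1000 × √156.5138 ≈ 12,510.5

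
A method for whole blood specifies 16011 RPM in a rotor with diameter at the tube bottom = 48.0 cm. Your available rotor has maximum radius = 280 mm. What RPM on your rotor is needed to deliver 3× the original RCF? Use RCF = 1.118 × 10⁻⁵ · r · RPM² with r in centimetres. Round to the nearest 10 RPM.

Original rotor: r = 48.0 / 2 = 24 cm
RCF = 1.118 × 10⁻⁵ × r × N²
RCF_original = 1.118 × 10⁻⁵ × 24 × (16011)² = 1.118 × 10⁻⁵ × 24 × 256,352,121 ≈ 68,784.4 × g
Target RCF = 3 × 68,784.4 ≈ 206,353.2 × g
Your rotor: r = 280 mm = 28.0 cm
206,353.2 = 1.118 × 10⁻⁵ × 28 × N²
N² = 206,353.2 / (31.304 × 10⁻⁵) = 659,191,158
N ≈ √659,191,158 ≈ 25,674.7

≈ 25670 RPM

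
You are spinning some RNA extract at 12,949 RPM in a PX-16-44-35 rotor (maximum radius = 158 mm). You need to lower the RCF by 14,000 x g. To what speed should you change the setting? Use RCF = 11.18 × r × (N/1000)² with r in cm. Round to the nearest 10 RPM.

r = 158 mm = 15.8 cm
Current RCF = 11.18 × 15.8 × (12.949)² = 11.18 × 15.8 × 167.676601 ≈ 29,619.1 × g
Target RCF = 29,619.1 − 14,000 = 15,619.1 × g
(N/1000)² = 15,619.1 / 176.644 = 88.42134
N = 1000 × √88.42134 ≈ 9,403.3

9400 RPM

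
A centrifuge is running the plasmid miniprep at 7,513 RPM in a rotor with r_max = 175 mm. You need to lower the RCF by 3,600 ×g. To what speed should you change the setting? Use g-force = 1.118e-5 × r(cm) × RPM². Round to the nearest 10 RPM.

r = 175 mm = 17.5 cm
Current RCF = 1.118 × 10⁻⁵ × 17.5 × (7513)² = 1.118 × 10⁻⁵ × 17.5 × 56,445,169 ≈ 11,043.5 × g
Target RCF = 11,043.5 − 3,600 = 7,443.5 × g
N² = 7,443.5 / (19.565 × 10⁻⁵) = 38,044,978
N ≈ √38,044,978 ≈ 6,168.1

≈ 6170 RPM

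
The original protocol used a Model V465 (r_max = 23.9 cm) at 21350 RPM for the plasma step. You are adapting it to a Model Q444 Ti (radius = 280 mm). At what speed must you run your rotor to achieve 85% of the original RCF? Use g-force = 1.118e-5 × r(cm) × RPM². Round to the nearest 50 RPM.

18200 RPM

RCF = 1.118 × 10⁻⁵ × r × N²
RCF_original = 1.118 × 10⁻⁵ × 23.9 × (21350)² = 1.118 × 10⁻⁵ × 23.9 × 455,822,500 ≈ 121,796.7 × g
Target RCF = 0.85 × 121,796.7 ≈ 103,527.2 × g
Your rotor: r = 280 mm = 28.0 cm
103,527.2 = 1.118 × 10⁻⁵ × 28 × N²
N² = 103,527.2 / (31.304 × 10⁻⁵) = 330,715,564
N ≈ √330,715,564 ≈ 18,185.6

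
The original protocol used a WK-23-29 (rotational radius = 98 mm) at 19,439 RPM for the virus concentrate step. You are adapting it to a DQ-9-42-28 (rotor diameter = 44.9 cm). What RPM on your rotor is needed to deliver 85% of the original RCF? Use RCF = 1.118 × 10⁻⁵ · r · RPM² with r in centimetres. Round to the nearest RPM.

≈ 11841 RPM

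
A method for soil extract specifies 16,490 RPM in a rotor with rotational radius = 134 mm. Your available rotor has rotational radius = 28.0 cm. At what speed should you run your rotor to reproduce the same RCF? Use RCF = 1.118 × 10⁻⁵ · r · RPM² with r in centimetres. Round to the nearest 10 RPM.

≈ 11410 RPM

Original rotor: r = 134 mm = 13.4 cm
RCF = 1.118 × 10⁻⁵ × r × N²
RCF_original = 1.118 × 10⁻⁵ × 13.4 × (16490)² = 1.118 × 10⁻⁵ × 13.4 × 271,920,100 ≈ 40,736.9 × g
40,736.9 = 1.118 × 10⁻⁵ × 28 × N²
N² = 40,736.9 / (31.304 × 10⁻⁵) = 130,133,210
N ≈ √130,133,210 ≈ 11,407.6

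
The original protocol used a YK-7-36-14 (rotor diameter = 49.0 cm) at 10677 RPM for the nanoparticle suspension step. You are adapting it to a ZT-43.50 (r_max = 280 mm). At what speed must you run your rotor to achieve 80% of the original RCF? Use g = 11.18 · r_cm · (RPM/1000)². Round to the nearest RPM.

≈ 8933 RPM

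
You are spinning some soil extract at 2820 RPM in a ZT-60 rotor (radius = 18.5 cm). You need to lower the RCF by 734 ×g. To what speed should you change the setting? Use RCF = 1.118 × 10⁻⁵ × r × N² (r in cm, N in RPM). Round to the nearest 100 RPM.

N₂ ≈ 2100 RPM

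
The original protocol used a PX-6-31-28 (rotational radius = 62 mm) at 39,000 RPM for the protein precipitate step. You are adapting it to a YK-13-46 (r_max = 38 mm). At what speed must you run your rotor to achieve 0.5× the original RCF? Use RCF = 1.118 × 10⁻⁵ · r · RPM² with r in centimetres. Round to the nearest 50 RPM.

Original rotor: r = 62 mm = 6.2 cm
RCF = 1.118 × 10⁻⁵ × r × N²
RCF_original = 1.118 × 10⁻⁵ × 6.2 × (39000)² = 1.118 × 10⁻⁵ × 6.2 × 1,521,000,000 ≈ 105,429.6 × g
Target RCF = 0.5 × 105,429.6 ≈ 52,714.8 × g
Your rotor: r = 38 mm = 3.8 cm
52,714.8 = 1.118 × 10⁻⁵ × 3.8 × N²
N² = 52,714.8 / (4.2484 × 10⁻⁵) = 1,240,815,366
N ≈ √1,240,815,366 ≈ 35,225.2

35250 RPM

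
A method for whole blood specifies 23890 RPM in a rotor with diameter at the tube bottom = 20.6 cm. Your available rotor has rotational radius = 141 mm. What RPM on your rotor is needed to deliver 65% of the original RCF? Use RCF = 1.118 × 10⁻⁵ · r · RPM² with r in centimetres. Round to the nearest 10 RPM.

≈ 16460 RPM

Original rotor: r = 20.6 / 2 = 10.3 cm
RCF_original = 1.118 × 10⁻⁵ × 10.3 × (23890)² = 1.118 × 10⁻⁵ × 10.3 × 570,732,100 ≈ 65,722.1 × g
Target RCF = 0.65 × 65,722.1 ≈ 42,719.4 × g
Your rotor: r = 141 mm = 14.1 cm
42,719.4 = 1.118 × 10⁻⁵ × 14.1 × N²
N² = 42,719.4 / (15.7638 × 10⁻⁵) = 270,996,841
N ≈ √270,996,841 ≈ 16,462.0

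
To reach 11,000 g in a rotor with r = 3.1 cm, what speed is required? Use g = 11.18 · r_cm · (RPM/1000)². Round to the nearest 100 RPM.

RCF = 11.18 × r × (N/1000)²
11,000 = 11.18 × 3.1 × (N/1000)²
(N/1000)² = 11,000 / 34.658 = 317.387
N = 1000 × √317.387 ≈ 17,815.4

N ≈ 17800 RPM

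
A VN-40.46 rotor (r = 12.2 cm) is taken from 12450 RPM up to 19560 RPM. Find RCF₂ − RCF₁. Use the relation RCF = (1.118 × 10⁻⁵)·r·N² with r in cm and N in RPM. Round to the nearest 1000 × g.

≈ 31000 × g

RCF₁ = 1.118 × 10⁻⁵ × 12.2 × (12450)² = 1.118 × 10⁻⁵ × 12.2 × 155,002,500 ≈ 21,141.7 × g
RCF₂ = 1.118 × 10⁻⁵ × 12.2 × (19560)² = 1.118 × 10⁻⁵ × 12.2 × 382,593,600 ≈ 52,184.2 × g
Increase = 52,184.2 − 21,141.7 = 31,042.5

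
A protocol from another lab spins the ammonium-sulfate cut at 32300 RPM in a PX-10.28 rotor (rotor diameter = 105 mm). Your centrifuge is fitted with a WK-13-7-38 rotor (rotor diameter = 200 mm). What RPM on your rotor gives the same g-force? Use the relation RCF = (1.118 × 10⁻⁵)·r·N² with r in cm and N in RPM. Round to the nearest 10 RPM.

23400 RPM

Original rotor: r = 105 mm / 2 = 52.5 mm = 5.25 cm
RCF_original = 1.118 × 10⁻⁵ × 5.25 × (32300)² = 1.118 × 10⁻⁵ × 5.25 × 1,043,290,000 ≈ 61,235.9 × g
Your rotor: r = 200 mm / 2 = 100 mm = 10 cm
61,235.9 = 1.118 × 10⁻⁵ × 10 × N²
N² = 61,235.9 / (11.18 × 10⁻⁵) = 547,727,191
N ≈ √547,727,191 ≈ 23,403.6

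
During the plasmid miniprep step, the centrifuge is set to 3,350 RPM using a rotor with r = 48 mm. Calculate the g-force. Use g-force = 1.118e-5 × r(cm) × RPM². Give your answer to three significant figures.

≈ 602 g

r = 48 mm = 4.8 cm
RCF = 1.118 × 10⁻⁵ × 4.8 × (3350)² = 1.118 × 10⁻⁵ × 4.8 × 11,222,500 ≈ 602.2 × g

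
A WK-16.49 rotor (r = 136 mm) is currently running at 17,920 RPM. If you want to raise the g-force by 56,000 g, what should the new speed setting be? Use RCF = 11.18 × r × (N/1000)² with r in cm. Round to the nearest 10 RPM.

N₂ ≈ 26260 RPM

r = 136 mm = 13.6 cm
Current RCF = 11.18 × 13.6 × (17.92)² = 11.18 × 13.6 × 321.1264 ≈ 48,826.6 × g
Target RCF = 48,826.6 + 56,000 = 104,826.6 × g
(N/1000)² = 104,826.6 / 152.048 = 689.431
N = 1000 × √689.431 ≈ 26,257.0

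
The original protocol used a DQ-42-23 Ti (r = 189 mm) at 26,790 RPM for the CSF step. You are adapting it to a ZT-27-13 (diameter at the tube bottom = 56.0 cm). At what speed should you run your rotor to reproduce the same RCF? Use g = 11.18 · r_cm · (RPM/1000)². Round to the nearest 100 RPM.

Original rotor: r = 189 mm = 18.9 cm
RCF_original = 11.18 × 18.9 × (26.79)² = 11.18 × 18.9 × 717.7041 ≈ 151,652.3 × g
Your rotor: r = 56.0 / 2 = 28 cm
151,652.3 = 11.18 × 28 × (N/1000)²
(N/1000)² = 151,652.3 / 313.04 = 484.4502
N = 1000 × √484.4502 ≈ 22,010.2

≈ 22000 RPM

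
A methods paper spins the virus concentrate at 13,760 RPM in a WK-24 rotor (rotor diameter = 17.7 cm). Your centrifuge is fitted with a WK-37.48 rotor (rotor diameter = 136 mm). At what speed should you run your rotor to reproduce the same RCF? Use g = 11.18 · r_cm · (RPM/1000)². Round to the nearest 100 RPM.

Original rotor: r = 17.7 / 2 = 8.85 cm
RCF = 11.18 × r × (N/1000)²
RCF_original = 11.18 × 8.85 × (13.76)² = 11.18 × 8.85 × 189.3376 ≈ 18,733.6 × g
Your rotor: r = 136 mm / 2 = 68 mm = 6.8 cm
18,733.6 = 11.18 × 6.8 × (N/1000)²
(N/1000)² = 18,733.6 / 76.024 = 246.4169
N = 1000 × √246.4169 ≈ 15,697.7

15700 RPM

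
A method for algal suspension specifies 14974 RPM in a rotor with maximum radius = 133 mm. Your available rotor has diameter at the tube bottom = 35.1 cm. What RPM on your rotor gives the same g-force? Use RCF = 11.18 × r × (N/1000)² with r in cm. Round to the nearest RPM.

Original rotor: r = 133 mm = 13.3 cm
RCF_original = 11.18 × 13.3 × (14.974)² = 11.18 × 13.3 × 224.220676 ≈ 33,340.3 × g
Your rotor: r = 35.1 / 2 = 17.55 cm
33,340.3 = 11.18 × 17.55 × (N/1000)²
(N/1000)² = 33,340.3 / 196.209 = 169.9224
N = 1000 × √169.9224 ≈ 13,035.4

13035 RPM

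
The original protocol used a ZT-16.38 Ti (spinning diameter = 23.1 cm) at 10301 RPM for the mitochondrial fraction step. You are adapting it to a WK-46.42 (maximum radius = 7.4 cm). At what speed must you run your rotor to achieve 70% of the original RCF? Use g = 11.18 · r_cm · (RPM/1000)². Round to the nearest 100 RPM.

≈ 10800 RPM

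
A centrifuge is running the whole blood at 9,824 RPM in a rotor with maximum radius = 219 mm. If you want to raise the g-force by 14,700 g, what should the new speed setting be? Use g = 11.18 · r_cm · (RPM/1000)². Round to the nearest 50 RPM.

r = 219 mm = 21.9 cm
Current RCF = 11.18 × 21.9 × (9.824)² = 11.18 × 21.9 × 96.510976 ≈ 23,629.9 × g
Target RCF = 23,629.9 + 14,700 = 38,329.9 × g
(N/1000)² = 38,329.9 / 244.842 = 156.5495
N = 1000 × √156.5495 ≈ 12,512.0

N₂ ≈ 12500 RPM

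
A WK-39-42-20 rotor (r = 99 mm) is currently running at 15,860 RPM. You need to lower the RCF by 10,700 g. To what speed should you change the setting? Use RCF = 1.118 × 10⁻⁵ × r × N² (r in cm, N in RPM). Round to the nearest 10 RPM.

r = 99 mm = 9.9 cm
Current RCF = 1.118 × 10⁻⁵ × 9.9 × (15860)² = 1.118 × 10⁻⁵ × 9.9 × 251,539,600 ≈ 27,840.9 × g
Target RCF = 27,840.9 − 10,700 = 17,140.9 × g
N² = 17,140.9 / (11.0682 × 10⁻⁵) = 154,866,193
N ≈ √154,866,193 ≈ 12,444.5

12440 RPM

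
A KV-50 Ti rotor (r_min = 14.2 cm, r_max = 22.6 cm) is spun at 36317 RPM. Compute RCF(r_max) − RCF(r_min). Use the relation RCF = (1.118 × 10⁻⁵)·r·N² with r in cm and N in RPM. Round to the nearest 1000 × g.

124000 x g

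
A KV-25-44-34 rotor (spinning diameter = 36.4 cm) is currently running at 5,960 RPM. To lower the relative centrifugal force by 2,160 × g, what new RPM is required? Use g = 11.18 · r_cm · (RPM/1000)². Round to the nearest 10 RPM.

≈ 4990 RPM

r = 36.4 / 2 = 18.2 cm
Current RCF = 11.18 × 18.2 × (5.96)² = 11.18 × 18.2 × 35.5216 ≈ 7,227.8 × g
Target RCF = 7,227.8 − 2,160 = 5,067.8 × g
(N/1000)² = 5,067.8 / 203.476 = 24.90613
N = 1000 × √24.90613 ≈ 4,990.6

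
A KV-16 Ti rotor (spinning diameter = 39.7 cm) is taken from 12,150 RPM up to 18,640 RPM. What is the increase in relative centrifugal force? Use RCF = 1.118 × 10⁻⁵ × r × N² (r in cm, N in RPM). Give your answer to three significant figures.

r = 39.7 / 2 = 19.85 cm
RCF₁ = 1.118 × 10⁻⁵ × 19.85 × (12150)² = 1.118 × 10⁻⁵ × 19.85 × 147,622,500 ≈ 32,760.8 × g
RCF₂ = 1.118 × 10⁻⁵ × 19.85 × (18640)² = 1.118 × 10⁻⁵ × 19.85 × 347,449,600 ≈ 77,107.1 × g
Increase = 77,107.1 − 32,760.8 = 44,346.3

≈ 44300 ×g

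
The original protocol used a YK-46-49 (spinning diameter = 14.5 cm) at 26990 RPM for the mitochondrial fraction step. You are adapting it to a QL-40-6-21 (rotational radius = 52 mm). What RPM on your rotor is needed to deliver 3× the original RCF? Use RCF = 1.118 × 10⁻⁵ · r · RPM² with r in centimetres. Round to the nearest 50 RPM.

Original rotor: r = 14.5 / 2 = 7.25 cm
RCF_original = 1.118 × 10⁻⁵ × 7.25 × (26990)² = 1.118 × 10⁻⁵ × 7.25 × 728,460,100 ≈ 59,045.3 × g
Target RCF = 3 × 59,045.3 ≈ 177,135.9 × g
Your rotor: r = 52 mm = 5.2 cm
177,135.9 = 1.118 × 10⁻⁵ × 5.2 × N²
N² = 177,135.9 / (5.8136 × 10⁻⁵) = 3,046,922,733
N ≈ √3,046,922,733 ≈ 55,198.9

≈ 55200 RPM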